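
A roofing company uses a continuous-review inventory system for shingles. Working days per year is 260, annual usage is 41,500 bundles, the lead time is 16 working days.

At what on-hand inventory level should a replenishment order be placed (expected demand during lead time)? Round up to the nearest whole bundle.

Daily demand d = 41,500 / 260 = 159.615 bundles/day
Demand during lead time = 159.615 × 16 = 2,553.85
Reorder point = 2,553.85 → round up

2,554 bundles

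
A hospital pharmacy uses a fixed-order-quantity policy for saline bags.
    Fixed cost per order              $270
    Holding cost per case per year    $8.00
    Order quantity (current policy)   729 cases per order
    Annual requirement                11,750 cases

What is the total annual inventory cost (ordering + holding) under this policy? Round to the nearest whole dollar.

Ordering: D/Q × S = 11,750/729 × $270 = $4,351.85
Holding:  Q/2 × H = 729/2 × $8 = $2,916.00
Total = $4,351.85 + $2,916.00 = $7,267.85

$7,268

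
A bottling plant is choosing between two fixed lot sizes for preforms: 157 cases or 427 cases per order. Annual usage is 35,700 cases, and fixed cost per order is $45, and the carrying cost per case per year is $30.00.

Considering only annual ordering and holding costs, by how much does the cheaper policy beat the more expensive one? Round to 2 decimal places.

For each Q, cost = (D/Q)·S + (Q/2)·H.
TC(157) = (35,700/157)×45 + (157/2)×30 = $12,587.48
TC(427) = (35,700/427)×45 + (427/2)×30 = $10,167.30
Lots of 427 are cheaper by $2,420.19.

$2,420.19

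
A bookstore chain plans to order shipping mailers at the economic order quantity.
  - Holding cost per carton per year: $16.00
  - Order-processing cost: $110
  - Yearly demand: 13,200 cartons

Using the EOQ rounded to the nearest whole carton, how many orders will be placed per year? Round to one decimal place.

31.0 orders per year

Optimal lot size Q* = (2 × 13,200 × $110 / $16)^½ ≈ 426.03 → Q = 426
Orders per year = D/Q = 13,200 / 426 = 30.986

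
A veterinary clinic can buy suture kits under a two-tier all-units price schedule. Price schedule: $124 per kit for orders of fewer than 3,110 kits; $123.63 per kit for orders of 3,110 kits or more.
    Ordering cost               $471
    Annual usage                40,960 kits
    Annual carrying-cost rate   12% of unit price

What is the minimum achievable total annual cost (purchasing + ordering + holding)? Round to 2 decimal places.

H₁ = 12%×$124 = $14.8800;  H₂ = 12%×$123.63 = $14.8356
EOQ₁ = √(2×40,960×471/14.8800) = 1,610.29  (< 3,110, feasible at tier 1)
EOQ₂ = √(2×40,960×471/14.8356) = 1,612.70  (< 3,110 → use Q = 3,110 at tier-2 price)
TC(tier 1 (EOQ₁), Q≈1,610.3) = $5,103,001.11
TC(tier 2, Q≈3,110.0) = $5,093,157.42
Minimum at tier 2: $5,093,157.42

$5,093,157.42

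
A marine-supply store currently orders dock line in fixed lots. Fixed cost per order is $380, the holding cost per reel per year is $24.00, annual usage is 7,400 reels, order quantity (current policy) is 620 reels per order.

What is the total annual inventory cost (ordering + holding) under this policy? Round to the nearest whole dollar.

$11,975

Annual ordering cost = (D/Q)·S = (7,400/620) × 380 = $4,535.48
Annual holding cost  = (Q/2)·H = (620/2) × 24 = $7,440.00
Total = $4,535.48 + $7,440.00 = $11,975.48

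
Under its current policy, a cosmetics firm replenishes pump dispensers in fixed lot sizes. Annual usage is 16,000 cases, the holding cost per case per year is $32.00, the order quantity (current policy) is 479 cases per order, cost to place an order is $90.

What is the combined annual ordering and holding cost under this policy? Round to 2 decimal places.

Annual ordering cost = (D/Q)·S = (16,000/479) × 90 = $3,006.26
Annual holding cost  = (Q/2)·H = (479/2) × 32 = $7,664.00
Total = $3,006.26 + $7,664.00 = $10,670.26

$10,670.26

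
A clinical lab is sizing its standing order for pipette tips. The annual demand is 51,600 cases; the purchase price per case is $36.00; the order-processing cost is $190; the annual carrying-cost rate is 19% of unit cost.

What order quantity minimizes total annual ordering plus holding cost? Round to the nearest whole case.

1,693 cases

Carrying cost H = $36 × 19% = $6.8400/case/yr
2DS/H = 2·51,600·190/6.84 = 2,866,666.67
EOQ = √2,866,666.67 ≈ 1,693.12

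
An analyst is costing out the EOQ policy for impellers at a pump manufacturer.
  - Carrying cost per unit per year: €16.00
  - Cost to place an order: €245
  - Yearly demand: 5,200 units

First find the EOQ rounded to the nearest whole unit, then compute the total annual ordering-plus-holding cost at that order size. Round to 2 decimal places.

€6,384.98

2DS/H = 2·5,200·245/16 = 159,250.00
EOQ = √159,250.00 ≈ 399.06 → Q = 399 units
Orders/yr = 5,200/399 = 13.033; ordering cost = 13.033 × €245 = €3,192.98
Average inventory = 399/2 = 199.5; holding cost = 199.5 × €16 = €3,192.00
Total = €3,192.98 + €3,192.00 = €6,384.98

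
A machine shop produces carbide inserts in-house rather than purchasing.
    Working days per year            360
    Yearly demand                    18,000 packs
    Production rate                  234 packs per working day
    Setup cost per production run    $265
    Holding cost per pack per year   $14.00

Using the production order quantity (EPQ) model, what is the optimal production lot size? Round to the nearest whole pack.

931 packs

Daily demand d = 18,000/360 = 50.000; p = 234; 1 − d/p = 0.78632
EPQ = √(2DS / (H(1 − d/p)))
    = √(2 × 18,000 × 265 / (14 × 0.78632)) ≈ 930.91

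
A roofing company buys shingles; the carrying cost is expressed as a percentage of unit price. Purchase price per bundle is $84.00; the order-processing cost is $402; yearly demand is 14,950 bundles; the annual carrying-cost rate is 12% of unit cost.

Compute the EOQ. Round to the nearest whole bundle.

Carrying cost H = $84 × 12% = $10.0800/bundle/yr
Q* = √(2·D·S / H) = √(2·14,950·402 / 10.08) = √1,192,440.5 ≈ 1,091.99

1,092 bundles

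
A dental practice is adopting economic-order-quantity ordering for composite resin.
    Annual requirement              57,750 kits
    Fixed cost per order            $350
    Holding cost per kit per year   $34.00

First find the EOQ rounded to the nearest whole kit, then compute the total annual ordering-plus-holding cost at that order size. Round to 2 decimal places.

$37,073.58

2DS/H = 2·57,750·350/34 = 1,188,970.59
EOQ = √1,188,970.59 ≈ 1,090.40 → Q = 1,090 kits
Orders/yr = 57,750/1,090 = 52.982; ordering cost = 52.982 × $350 = $18,543.58
Average inventory = 1,090/2 = 545; holding cost = 545 × $34 = $18,530.00
Total = $18,543.58 + $18,530.00 = $37,073.58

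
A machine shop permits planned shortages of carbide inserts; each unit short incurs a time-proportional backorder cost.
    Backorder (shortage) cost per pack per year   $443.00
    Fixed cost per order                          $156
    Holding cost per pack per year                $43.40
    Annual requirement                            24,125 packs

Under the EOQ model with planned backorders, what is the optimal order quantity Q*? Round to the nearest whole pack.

Basic EOQ = √(2·24,125·156/43.4) = 416.453
Backorder adjustment √((H+b)/b) = √((43.4+443)/443) = 1.0478
Q* = 416.453 × 1.0478 ≈ 436.38

436 packs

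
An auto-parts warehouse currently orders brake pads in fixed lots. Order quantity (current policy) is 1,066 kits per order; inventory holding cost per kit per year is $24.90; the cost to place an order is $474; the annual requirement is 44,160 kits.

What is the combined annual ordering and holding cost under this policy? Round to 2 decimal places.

Orders/yr = 44,160/1,066 = 41.426; ordering cost = 41.426 × $474 = $19,635.87
Average inventory = 1,066/2 = 533; holding cost = 533 × $24.9 = $13,271.70
Total = $19,635.87 + $13,271.70 = $32,907.57

$32,907.57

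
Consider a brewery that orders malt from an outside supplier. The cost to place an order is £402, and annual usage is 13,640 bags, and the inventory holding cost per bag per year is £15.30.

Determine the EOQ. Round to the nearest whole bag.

EOQ = √(2DS/H) = √(2 × 13,640 × 402 / 15.3)
    = √(716,768.63) ≈ 846.62

847 bags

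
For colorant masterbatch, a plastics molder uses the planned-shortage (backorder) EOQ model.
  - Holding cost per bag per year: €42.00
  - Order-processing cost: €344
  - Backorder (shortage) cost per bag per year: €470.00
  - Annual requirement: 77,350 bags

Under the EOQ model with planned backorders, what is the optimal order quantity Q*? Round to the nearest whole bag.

Basic EOQ = √(2·77,350·344/42) = 1,125.641
Backorder adjustment √((H+b)/b) = √((42+470)/470) = 1.0437
Q* = 1,125.641 × 1.0437 ≈ 1,174.86

1,175 bags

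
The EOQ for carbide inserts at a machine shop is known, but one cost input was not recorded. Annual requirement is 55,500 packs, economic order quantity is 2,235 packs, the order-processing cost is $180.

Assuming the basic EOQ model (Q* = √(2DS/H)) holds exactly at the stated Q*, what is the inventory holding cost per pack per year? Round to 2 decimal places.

EOQ relation: Q² = 2DS/H, so rearrange for the unknown.
H = 2DS / Q² = 2 × 55,500 × 180 / 2,235² = 3.9998

$4.00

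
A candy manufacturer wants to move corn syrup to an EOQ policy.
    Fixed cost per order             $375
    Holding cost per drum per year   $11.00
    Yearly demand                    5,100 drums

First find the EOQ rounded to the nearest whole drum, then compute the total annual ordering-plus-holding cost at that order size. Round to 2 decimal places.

$6,486.53

Optimal lot size Q* = (2 × 5,100 × $375 / $11)^½ ≈ 589.68 → Q = 590 drums
Annual ordering cost = (D/Q)·S = (5,100/590) × 375 = $3,241.53
Annual holding cost  = (Q/2)·H = (590/2) × 11 = $3,245.00
Total = $3,241.53 + $3,245.00 = $6,486.53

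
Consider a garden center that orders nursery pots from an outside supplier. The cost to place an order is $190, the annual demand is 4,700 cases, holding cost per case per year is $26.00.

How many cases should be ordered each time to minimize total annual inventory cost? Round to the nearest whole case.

EOQ = √(2DS/H) = √(2 × 4,700 × 190 / 26)
    = √(68,692.31) ≈ 262.09

262 cases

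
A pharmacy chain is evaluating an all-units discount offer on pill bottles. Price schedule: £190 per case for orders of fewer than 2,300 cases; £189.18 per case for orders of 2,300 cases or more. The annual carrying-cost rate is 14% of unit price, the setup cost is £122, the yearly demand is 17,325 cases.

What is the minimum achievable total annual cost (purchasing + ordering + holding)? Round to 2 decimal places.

H₁ = 14%×£190 = £26.6000;  H₂ = 14%×£189.18 = £26.4852
EOQ₁ = √(2×17,325×122/26.6000) = 398.65  (< 2,300, feasible at tier 1)
EOQ₂ = √(2×17,325×122/26.4852) = 399.51  (< 2,300 → use Q = 2,300 at tier-2 price)
TC(tier 1 (EOQ₁), Q≈398.6) = £3,302,354.06
TC(tier 2, Q≈2,300.0) = £3,308,920.46
Minimum at tier 1 (EOQ₁): £3,302,354.06

£3,302,354.06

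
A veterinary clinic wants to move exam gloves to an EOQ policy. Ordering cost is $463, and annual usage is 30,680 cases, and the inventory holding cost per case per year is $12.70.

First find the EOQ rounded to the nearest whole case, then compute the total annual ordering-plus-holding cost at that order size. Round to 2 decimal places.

$18,994.81

2DS/H = 2·30,680·463/12.7 = 2,236,982.68
EOQ = √2,236,982.68 ≈ 1,495.65 → Q = 1,496 cases
Annual ordering cost = (D/Q)·S = (30,680/1,496) × 463 = $9,495.21
Annual holding cost  = (Q/2)·H = (1,496/2) × 12.7 = $9,499.60
Total = $9,495.21 + $9,499.60 = $18,994.81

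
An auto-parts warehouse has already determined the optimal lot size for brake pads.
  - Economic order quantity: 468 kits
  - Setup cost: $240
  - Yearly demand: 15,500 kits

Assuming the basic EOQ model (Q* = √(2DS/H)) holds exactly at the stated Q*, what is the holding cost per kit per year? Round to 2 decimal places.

From Q* = √(2DS/H) ⇒ Q*² = 2DS/H.
H = 2DS / Q² = 2 × 15,500 × 240 / 468² = 33.9689

$33.97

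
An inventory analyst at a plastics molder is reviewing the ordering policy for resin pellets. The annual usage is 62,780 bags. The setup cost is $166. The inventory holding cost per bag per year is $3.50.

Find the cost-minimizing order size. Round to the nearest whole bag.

Optimal lot size Q* = (2 × 62,780 × $166 / $3.5)^½ ≈ 2,440.31

2,440 bags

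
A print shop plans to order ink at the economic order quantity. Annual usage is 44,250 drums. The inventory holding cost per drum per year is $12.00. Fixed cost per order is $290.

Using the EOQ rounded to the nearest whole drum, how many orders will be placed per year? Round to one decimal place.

30.3 orders per year

Optimal lot size Q* = (2 × 44,250 × $290 / $12)^½ ≈ 1,462.45 → Q = 1,462
N = D/Q = 44,250/1,462 ≈ 30.267 orders/yr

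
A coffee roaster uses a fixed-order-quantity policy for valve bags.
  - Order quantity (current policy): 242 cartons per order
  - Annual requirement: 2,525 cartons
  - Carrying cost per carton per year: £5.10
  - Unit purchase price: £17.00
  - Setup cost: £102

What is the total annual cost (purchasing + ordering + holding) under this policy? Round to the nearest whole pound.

£44,606

Ordering: D/Q × S = 2,525/242 × £102 = £1,064.26
Holding:  Q/2 × H = 242/2 × £5.1 = £617.10
Purchase cost = D·C = 2,525 × 17 = £42,925.00
Total = £1,064.26 + £617.10 + £42,925.00 = £44,606.36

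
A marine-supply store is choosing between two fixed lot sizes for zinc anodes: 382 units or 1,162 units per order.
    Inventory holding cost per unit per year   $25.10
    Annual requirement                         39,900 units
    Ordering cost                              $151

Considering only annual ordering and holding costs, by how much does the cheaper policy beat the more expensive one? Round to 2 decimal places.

$798.05

Annual cost at Q: ordering D·S/Q plus holding Q·H/2.
TC(382) = (39,900/382)×151 + (382/2)×25.1 = $20,566.09
TC(1,162) = (39,900/1,162)×151 + (1,162/2)×25.1 = $19,768.04
Cheaper: Q = 1,162.  Difference = $798.05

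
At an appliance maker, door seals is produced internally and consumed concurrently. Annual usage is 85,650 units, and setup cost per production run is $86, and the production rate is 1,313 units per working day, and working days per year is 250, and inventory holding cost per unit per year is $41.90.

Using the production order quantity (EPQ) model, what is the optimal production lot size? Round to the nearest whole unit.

Daily demand d = 85,650/250 = 342.600; p = 1313; 1 − d/p = 0.73907
EPQ = √(2DS / (H(1 − d/p)))
    = √(2 × 85,650 × 86 / (41.9 × 0.73907)) ≈ 689.73

690 units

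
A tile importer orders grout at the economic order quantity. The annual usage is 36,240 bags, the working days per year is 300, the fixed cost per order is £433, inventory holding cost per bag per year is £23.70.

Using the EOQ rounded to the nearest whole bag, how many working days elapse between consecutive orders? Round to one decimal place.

Optimal lot size Q* = (2 × 36,240 × £433 / £23.7)^½ ≈ 1,150.74 → Q = 1,151 bags
T = Q/D × 300 days = 1,151/36,240 × 300 = 9.528 days

9.5 days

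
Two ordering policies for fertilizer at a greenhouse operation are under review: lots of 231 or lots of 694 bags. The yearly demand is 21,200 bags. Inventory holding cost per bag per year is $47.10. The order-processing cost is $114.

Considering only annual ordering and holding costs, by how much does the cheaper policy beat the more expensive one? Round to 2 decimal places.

TC(Q) = (D/Q)S + (Q/2)H
TC(231) = (21,200/231)×114 + (231/2)×47.1 = $15,902.39
TC(694) = (21,200/694)×114 + (694/2)×47.1 = $19,826.12
|ΔTC| = |$15,902.39 − $19,826.12| = $3,923.73

$3,923.73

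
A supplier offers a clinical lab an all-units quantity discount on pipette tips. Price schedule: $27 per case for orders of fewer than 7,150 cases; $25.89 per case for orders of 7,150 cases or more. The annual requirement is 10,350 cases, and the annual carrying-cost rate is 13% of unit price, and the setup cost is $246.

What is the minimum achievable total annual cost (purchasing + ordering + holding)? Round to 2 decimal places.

$280,349.98

H₁ = 13%×$27 = $3.5100;  H₂ = 13%×$25.89 = $3.3657
EOQ₁ = √(2×10,350×246/3.5100) = 1,204.48  (< 7,150, feasible at tier 1)
EOQ₂ = √(2×10,350×246/3.3657) = 1,230.03  (< 7,150 → use Q = 7,150 at tier-2 price)
TC(tier 1 (EOQ₁), Q≈1,204.5) = $283,677.72
TC(tier 2, Q≈7,150.0) = $280,349.98
Minimum at tier 2: $280,349.98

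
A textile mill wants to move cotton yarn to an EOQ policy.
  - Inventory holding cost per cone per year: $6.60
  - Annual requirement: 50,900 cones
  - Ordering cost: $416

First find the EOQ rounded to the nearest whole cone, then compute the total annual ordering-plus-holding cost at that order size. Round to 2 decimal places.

EOQ = √(2DS/H) = √(2 × 50,900 × 416 / 6.6)
    = √(6,416,484.85) ≈ 2,533.08 → Q = 2,533 cones
Annual ordering cost = (D/Q)·S = (50,900/2,533) × 416 = $8,359.42
Annual holding cost  = (Q/2)·H = (2,533/2) × 6.6 = $8,358.90
Total = $8,359.42 + $8,358.90 = $16,718.32

$16,718.32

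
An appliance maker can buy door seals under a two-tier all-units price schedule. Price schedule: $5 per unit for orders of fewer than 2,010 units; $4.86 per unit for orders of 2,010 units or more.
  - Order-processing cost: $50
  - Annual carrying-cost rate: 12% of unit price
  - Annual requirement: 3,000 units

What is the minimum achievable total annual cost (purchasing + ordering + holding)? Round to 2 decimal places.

$15,240.74

H₁ = 12%×$5 = $0.6000;  H₂ = 12%×$4.86 = $0.5832
EOQ₁ = √(2×3,000×50/0.6000) = 707.11  (< 2,010, feasible at tier 1)
EOQ₂ = √(2×3,000×50/0.5832) = 717.22  (< 2,010 → use Q = 2,010 at tier-2 price)
TC(tier 1 (EOQ₁), Q≈707.1) = $15,424.26
TC(tier 2, Q≈2,010.0) = $15,240.74
Minimum at tier 2: $15,240.74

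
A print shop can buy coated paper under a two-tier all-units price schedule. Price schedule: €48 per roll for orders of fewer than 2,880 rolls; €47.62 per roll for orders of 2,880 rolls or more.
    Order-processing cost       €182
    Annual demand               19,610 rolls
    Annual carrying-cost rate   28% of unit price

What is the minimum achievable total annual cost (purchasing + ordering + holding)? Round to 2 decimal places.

H₁ = 28%×€48 = €13.4400;  H₂ = 28%×€47.62 = €13.3336
EOQ₁ = √(2×19,610×182/13.4400) = 728.77  (< 2,880, feasible at tier 1)
EOQ₂ = √(2×19,610×182/13.3336) = 731.67  (< 2,880 → use Q = 2,880 at tier-2 price)
TC(tier 1 (EOQ₁), Q≈728.8) = €951,074.65
TC(tier 2, Q≈2,880.0) = €954,267.83
Minimum at tier 1 (EOQ₁): €951,074.65

€951,074.65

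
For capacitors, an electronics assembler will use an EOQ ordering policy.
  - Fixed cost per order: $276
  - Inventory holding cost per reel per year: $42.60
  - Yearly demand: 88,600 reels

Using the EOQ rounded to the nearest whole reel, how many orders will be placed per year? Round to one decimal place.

Optimal lot size Q* = (2 × 88,600 × $276 / $42.6)^½ ≈ 1,071.47 → Q = 1,071
N = D/Q = 88,600/1,071 ≈ 82.726 orders/yr

82.7 orders per year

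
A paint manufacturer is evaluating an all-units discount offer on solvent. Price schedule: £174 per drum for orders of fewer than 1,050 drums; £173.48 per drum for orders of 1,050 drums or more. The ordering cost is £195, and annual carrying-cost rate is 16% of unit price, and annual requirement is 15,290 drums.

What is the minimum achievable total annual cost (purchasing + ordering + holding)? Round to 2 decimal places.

£2,669,921.09

H₁ = 16%×£174 = £27.8400;  H₂ = 16%×£173.48 = £27.7568
EOQ₁ = √(2×15,290×195/27.8400) = 462.81  (< 1,050, feasible at tier 1)
EOQ₂ = √(2×15,290×195/27.7568) = 463.50  (< 1,050 → use Q = 1,050 at tier-2 price)
TC(tier 1 (EOQ₁), Q≈462.8) = £2,673,344.59
TC(tier 2, Q≈1,050.0) = £2,669,921.09
Minimum at tier 2: £2,669,921.09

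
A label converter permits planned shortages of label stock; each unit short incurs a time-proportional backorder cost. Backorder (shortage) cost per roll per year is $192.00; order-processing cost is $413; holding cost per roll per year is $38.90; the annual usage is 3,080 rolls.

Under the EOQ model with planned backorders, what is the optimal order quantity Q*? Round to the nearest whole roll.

Basic EOQ = √(2·3,080·413/38.9) = 255.735
Backorder adjustment √((H+b)/b) = √((38.9+192)/192) = 1.0966
Q* = 255.735 × 1.0966 ≈ 280.45

280 rolls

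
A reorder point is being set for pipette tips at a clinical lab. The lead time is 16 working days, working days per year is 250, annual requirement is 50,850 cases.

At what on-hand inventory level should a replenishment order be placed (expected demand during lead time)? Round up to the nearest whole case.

3,255 cases

Daily demand d = 50,850 / 250 = 203.400 cases/day
Demand during lead time = 203.400 × 16 = 3,254.40
Reorder point = 3,254.40 → round up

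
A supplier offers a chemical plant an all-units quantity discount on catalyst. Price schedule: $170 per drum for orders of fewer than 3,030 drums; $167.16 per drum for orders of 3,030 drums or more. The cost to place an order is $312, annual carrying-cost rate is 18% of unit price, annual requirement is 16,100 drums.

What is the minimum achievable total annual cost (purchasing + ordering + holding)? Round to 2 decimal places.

$2,738,518.35

H₁ = 18%×$170 = $30.6000;  H₂ = 18%×$167.16 = $30.0888
EOQ₁ = √(2×16,100×312/30.6000) = 572.99  (< 3,030, feasible at tier 1)
EOQ₂ = √(2×16,100×312/30.0888) = 577.83  (< 3,030 → use Q = 3,030 at tier-2 price)
TC(tier 1 (EOQ₁), Q≈573.0) = $2,754,533.39
TC(tier 2, Q≈3,030.0) = $2,738,518.35
Minimum at tier 2: $2,738,518.35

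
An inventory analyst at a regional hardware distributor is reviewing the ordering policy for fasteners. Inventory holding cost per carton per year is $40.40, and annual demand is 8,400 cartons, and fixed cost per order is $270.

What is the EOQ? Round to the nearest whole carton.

Optimal lot size Q* = (2 × 8,400 × $270 / $40.4)^½ ≈ 335.08

335 cartons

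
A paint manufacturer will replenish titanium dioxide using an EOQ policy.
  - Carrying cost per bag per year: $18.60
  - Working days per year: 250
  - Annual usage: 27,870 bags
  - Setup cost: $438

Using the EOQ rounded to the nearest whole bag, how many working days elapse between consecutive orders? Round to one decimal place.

EOQ = √(2DS/H) = √(2 × 27,870 × 438 / 18.6)
    = √(1,312,587.10) ≈ 1,145.68 → Q = 1,146 bags
Days between orders = 250 / (D/Q) = 250 / 24.319 ≈ 10.280

10.3 days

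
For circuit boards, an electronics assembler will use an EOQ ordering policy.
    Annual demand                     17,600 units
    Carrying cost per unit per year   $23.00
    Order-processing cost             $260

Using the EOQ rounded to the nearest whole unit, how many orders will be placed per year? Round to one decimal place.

27.9 orders per year

2DS/H = 2·17,600·260/23 = 397,913.04
EOQ = √397,913.04 ≈ 630.80 → Q = 631
N = D/Q = 17,600/631 ≈ 27.892 orders/yr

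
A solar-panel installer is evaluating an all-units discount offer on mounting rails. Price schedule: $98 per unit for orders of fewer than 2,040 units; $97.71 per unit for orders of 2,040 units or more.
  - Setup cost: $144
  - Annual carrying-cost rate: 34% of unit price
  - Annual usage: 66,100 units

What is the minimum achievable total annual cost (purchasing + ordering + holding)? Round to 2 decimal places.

H₁ = 34%×$98 = $33.3200;  H₂ = 34%×$97.71 = $33.2214
EOQ₁ = √(2×66,100×144/33.3200) = 755.87  (< 2,040, feasible at tier 1)
EOQ₂ = √(2×66,100×144/33.2214) = 756.99  (< 2,040 → use Q = 2,040 at tier-2 price)
TC(tier 1 (EOQ₁), Q≈755.9) = $6,502,985.44
TC(tier 2, Q≈2,040.0) = $6,497,182.71
Minimum at tier 2: $6,497,182.71

$6,497,182.71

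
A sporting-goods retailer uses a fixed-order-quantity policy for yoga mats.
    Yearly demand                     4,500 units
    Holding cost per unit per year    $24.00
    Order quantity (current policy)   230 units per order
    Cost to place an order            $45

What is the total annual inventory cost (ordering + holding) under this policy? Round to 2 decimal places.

$3,640.43

Ordering: D/Q × S = 4,500/230 × $45 = $880.43
Holding:  Q/2 × H = 230/2 × $24 = $2,760.00
Total = $880.43 + $2,760.00 = $3,640.43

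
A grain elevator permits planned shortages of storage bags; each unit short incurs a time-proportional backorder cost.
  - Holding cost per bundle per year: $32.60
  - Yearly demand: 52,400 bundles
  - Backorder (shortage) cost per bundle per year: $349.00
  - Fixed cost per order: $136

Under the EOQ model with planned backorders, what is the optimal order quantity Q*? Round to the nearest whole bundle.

Q* = √(2DS/H) · √((H + b)/b)
   = √(2 × 52,400 × 136 / 32.6) · √((32.6 + 349) / 349)
   = 661.213 × 1.0457 ≈ 691.41

691 bundles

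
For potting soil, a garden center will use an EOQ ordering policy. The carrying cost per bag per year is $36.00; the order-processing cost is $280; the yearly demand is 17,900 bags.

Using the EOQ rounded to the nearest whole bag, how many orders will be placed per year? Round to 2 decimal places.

Optimal lot size Q* = (2 × 17,900 × $280 / $36)^½ ≈ 527.68 → Q = 528
N = D/Q = 17,900/528 ≈ 33.902 orders/yr

33.90 orders per year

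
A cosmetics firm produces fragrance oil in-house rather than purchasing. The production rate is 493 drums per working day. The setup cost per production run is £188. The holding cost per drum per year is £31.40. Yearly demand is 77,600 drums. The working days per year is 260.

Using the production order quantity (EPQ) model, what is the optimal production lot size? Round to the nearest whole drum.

1,535 drums

d = 77,600/260 = 298.4615 drums/day;  effective holding cost H(1 − d/p) = 31.4·(1 − 298.4615/493) = 12.39048
Q* = √(2DS / H_eff) = √(2·77,600·188 / 12.39048) ≈ 1,534.55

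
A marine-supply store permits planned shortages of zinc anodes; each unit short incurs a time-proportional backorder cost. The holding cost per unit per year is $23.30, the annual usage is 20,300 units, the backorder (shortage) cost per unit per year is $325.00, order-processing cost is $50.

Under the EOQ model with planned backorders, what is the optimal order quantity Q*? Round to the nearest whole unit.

306 units

Q* = √(2DS/H) · √((H + b)/b)
   = √(2 × 20,300 × 50 / 23.3) · √((23.3 + 325) / 325)
   = 295.169 × 1.0352 ≈ 305.57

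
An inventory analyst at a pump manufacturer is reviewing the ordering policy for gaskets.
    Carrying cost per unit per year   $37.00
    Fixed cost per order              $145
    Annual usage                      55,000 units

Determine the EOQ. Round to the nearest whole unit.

657 units

EOQ = √(2DS/H) = √(2 × 55,000 × 145 / 37)
    = √(431,081.08) ≈ 656.57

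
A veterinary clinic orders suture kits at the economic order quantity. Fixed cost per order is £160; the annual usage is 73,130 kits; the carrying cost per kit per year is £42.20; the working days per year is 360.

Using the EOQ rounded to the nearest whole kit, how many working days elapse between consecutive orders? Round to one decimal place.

Optimal lot size Q* = (2 × 73,130 × £160 / £42.2)^½ ≈ 744.67 → Q = 745 kits
T = Q/D × 360 days = 745/73,130 × 360 = 3.667 days

3.7 days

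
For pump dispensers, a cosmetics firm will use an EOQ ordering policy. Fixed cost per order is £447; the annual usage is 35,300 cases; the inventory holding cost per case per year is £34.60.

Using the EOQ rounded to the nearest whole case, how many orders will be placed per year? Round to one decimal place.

2DS/H = 2·35,300·447/34.6 = 912,086.71
EOQ = √912,086.71 ≈ 955.03 → Q = 955
Orders per year = D/Q = 35,300 / 955 = 36.963

37.0 orders per year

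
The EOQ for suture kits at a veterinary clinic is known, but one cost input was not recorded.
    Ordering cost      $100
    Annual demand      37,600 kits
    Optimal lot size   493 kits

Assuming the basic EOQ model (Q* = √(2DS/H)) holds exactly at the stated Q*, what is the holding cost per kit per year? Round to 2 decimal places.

EOQ relation: Q² = 2DS/H, so rearrange for the unknown.
H = 2DS / Q² = 2 × 37,600 × 100 / 493² = 30.9403

$30.94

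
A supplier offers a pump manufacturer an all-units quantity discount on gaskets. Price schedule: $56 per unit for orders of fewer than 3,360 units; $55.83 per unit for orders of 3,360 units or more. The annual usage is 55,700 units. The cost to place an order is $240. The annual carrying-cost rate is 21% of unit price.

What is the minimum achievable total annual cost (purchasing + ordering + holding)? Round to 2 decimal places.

$3,133,406.40

H₁ = 21%×$56 = $11.7600;  H₂ = 21%×$55.83 = $11.7243
EOQ₁ = √(2×55,700×240/11.7600) = 1,507.80  (< 3,360, feasible at tier 1)
EOQ₂ = √(2×55,700×240/11.7243) = 1,510.10  (< 3,360 → use Q = 3,360 at tier-2 price)
TC(tier 1 (EOQ₁), Q≈1,507.8) = $3,136,931.76
TC(tier 2, Q≈3,360.0) = $3,133,406.40
Minimum at tier 2: $3,133,406.40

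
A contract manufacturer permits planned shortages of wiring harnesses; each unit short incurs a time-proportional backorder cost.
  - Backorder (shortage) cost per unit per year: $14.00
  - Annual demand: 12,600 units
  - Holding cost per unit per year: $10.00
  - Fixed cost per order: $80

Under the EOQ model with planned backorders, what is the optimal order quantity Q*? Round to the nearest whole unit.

588 units

Q* = √(2DS/H) · √((H + b)/b)
   = √(2 × 12,600 × 80 / 10) · √((10 + 14) / 14)
   = 448.999 × 1.3093 ≈ 587.88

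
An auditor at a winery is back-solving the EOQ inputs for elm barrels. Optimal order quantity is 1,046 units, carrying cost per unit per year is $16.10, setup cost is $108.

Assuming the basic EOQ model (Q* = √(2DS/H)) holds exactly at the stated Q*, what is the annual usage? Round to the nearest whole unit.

EOQ relation: Q² = 2DS/H, so rearrange for the unknown.
D = Q²H / (2S) = 1,046² × 16.1 / (2 × 108) = 81,552.16

81,552 units per year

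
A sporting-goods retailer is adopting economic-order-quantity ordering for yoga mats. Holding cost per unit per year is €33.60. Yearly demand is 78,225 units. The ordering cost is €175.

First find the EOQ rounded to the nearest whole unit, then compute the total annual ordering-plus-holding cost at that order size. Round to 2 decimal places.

Optimal lot size Q* = (2 × 78,225 × €175 / €33.6)^½ ≈ 902.69 → Q = 903 units
Orders/yr = 78,225/903 = 86.628; ordering cost = 86.628 × €175 = €15,159.88
Average inventory = 903/2 = 451.5; holding cost = 451.5 × €33.6 = €15,170.40
Total = €15,159.88 + €15,170.40 = €30,330.28

€30,330.28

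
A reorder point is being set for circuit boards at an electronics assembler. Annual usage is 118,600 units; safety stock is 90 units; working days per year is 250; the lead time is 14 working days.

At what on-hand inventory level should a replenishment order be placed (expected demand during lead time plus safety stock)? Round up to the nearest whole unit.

Daily demand d = 118,600 / 250 = 474.400 units/day
Demand during lead time = 474.400 × 14 = 6,641.60
Reorder point = 6,641.60 + 90 = 6,731.60 → round up

6,732 units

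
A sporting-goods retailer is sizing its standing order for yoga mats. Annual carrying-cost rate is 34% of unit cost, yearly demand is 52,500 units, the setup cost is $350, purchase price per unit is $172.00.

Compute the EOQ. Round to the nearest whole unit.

Carrying cost H = $172 × 34% = $58.4800/unit/yr
Q* = √(2·D·S / H) = √(2·52,500·350 / 58.48) = √628,420.0 ≈ 792.73

793 units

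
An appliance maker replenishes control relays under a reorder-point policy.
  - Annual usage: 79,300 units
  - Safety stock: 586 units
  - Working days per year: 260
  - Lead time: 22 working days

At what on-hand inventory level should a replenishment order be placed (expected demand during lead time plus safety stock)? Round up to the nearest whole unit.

Daily demand d = 79,300 / 260 = 305.000 units/day
Demand during lead time = 305.000 × 22 = 6,710.00
Reorder point = 6,710.00 + 586 = 7,296.00 → round up

7,296 units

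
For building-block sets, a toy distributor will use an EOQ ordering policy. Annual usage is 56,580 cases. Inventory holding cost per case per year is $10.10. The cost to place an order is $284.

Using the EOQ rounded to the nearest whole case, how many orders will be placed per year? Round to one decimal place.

31.7 orders per year

2DS/H = 2·56,580·284/10.1 = 3,181,924.75
EOQ = √3,181,924.75 ≈ 1,783.80 → Q = 1,784
Orders per year = D/Q = 56,580 / 1,784 = 31.715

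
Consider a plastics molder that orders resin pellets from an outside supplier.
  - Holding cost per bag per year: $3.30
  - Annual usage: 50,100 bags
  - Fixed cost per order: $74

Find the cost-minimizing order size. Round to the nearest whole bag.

1,499 bags

Q* = √(2·D·S / H) = √(2·50,100·74 / 3.3) = √2,246,909.1 ≈ 1,498.97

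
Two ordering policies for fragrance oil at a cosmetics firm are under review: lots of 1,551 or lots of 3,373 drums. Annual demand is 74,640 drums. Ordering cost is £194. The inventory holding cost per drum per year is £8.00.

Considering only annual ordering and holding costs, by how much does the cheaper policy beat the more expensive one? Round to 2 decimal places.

For each Q, cost = (D/Q)·S + (Q/2)·H.
TC(1,551) = (74,640/1,551)×194 + (1,551/2)×8 = £15,540.02
TC(3,373) = (74,640/3,373)×194 + (3,373/2)×8 = £17,784.96
Cheaper: Q = 1,551.  Difference = £2,244.95

£2,244.95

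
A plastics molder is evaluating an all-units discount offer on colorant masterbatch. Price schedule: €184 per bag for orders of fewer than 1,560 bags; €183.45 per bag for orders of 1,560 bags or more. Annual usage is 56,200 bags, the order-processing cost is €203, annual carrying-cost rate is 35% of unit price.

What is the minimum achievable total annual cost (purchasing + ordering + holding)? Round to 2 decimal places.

€10,367,285.06

H₁ = 35%×€184 = €64.4000;  H₂ = 35%×€183.45 = €64.2075
EOQ₁ = √(2×56,200×203/64.4000) = 595.23  (< 1,560, feasible at tier 1)
EOQ₂ = √(2×56,200×203/64.2075) = 596.13  (< 1,560 → use Q = 1,560 at tier-2 price)
TC(tier 1 (EOQ₁), Q≈595.2) = €10,379,133.11
TC(tier 2, Q≈1,560.0) = €10,367,285.06
Minimum at tier 2: €10,367,285.06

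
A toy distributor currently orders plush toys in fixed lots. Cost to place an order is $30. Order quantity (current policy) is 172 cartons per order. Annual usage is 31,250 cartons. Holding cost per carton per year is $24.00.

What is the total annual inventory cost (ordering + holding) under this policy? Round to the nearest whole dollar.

Ordering: D/Q × S = 31,250/172 × $30 = $5,450.58
Holding:  Q/2 × H = 172/2 × $24 = $2,064.00
Total = $5,450.58 + $2,064.00 = $7,514.58

$7,515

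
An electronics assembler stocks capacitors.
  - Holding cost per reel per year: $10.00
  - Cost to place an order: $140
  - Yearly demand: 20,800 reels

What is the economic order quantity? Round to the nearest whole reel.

763 reels

Optimal lot size Q* = (2 × 20,800 × $140 / $10)^½ ≈ 763.15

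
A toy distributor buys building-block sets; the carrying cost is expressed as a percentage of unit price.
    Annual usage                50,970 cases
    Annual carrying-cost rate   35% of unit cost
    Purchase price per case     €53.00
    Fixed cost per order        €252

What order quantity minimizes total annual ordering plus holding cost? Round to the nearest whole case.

1,177 cases

Holding cost per case per year: H = 35% × €53 = €18.5500
EOQ = √(2DS/H) = √(2 × 50,970 × 252 / 18.55)
    = √(1,384,845.28) ≈ 1,176.79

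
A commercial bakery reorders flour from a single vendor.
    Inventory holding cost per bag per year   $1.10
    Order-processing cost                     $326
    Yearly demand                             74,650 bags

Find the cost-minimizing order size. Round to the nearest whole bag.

Optimal lot size Q* = (2 × 74,650 × $326 / $1.1)^½ ≈ 6,651.85

6,652 bags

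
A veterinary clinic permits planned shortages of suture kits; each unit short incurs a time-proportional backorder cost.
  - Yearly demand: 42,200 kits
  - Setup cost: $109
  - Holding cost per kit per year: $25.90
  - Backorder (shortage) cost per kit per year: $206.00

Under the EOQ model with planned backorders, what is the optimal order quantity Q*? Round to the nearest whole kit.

Basic EOQ = √(2·42,200·109/25.9) = 595.984
Backorder adjustment √((H+b)/b) = √((25.9+206)/206) = 1.0610
Q* = 595.984 × 1.0610 ≈ 632.34

632 kits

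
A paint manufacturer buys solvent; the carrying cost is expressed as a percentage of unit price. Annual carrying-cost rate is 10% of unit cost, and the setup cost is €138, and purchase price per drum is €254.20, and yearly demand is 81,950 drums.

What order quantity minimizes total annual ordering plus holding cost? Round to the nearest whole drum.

943 drums

Carrying cost H = €254.2 × 10% = €25.4200/drum/yr
2DS/H = 2·81,950·138/25.42 = 889,779.70
EOQ = √889,779.70 ≈ 943.28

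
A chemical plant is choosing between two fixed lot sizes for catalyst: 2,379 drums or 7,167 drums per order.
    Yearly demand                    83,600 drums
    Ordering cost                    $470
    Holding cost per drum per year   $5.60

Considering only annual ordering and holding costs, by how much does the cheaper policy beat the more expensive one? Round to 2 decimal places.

$2,372.57

Annual cost at Q: ordering D·S/Q plus holding Q·H/2.
TC(2,379) = (83,600/2,379)×470 + (2,379/2)×5.6 = $23,177.38
TC(7,167) = (83,600/7,167)×470 + (7,167/2)×5.6 = $25,549.95
Cheaper: Q = 2,379.  Difference = $2,372.57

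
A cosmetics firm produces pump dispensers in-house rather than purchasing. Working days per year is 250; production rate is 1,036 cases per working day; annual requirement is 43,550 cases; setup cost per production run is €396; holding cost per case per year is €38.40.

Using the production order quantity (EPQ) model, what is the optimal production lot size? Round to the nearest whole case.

d = 43,550/250 = 174.2000 cases/day;  effective holding cost H(1 − d/p) = 38.4·(1 − 174.2000/1036) = 31.94317
Q* = √(2DS / H_eff) = √(2·43,550·396 / 31.94317) ≈ 1,039.12

1,039 cases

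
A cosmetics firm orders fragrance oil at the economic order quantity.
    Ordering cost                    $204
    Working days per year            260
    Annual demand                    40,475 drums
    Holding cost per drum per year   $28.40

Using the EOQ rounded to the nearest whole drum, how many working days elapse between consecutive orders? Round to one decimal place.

2DS/H = 2·40,475·204/28.4 = 581,471.83
EOQ = √581,471.83 ≈ 762.54 → Q = 763 drums
T = Q/D × 260 days = 763/40,475 × 260 = 4.901 days

4.9 days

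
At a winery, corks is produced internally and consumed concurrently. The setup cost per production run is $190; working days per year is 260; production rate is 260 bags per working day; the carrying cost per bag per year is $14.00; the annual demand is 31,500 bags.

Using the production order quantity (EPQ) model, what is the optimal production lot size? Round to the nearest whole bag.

1,265 bags

Daily demand d = 31,500/260 = 121.154; p = 260; 1 − d/p = 0.53402
EPQ = √(2DS / (H(1 − d/p)))
    = √(2 × 31,500 × 190 / (14 × 0.53402)) ≈ 1,265.33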